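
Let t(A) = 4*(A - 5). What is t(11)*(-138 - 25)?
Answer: -3912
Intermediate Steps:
t(A) = -20 + 4*A (t(A) = 4*(-5 + A) = -20 + 4*A)
t(11)*(-138 - 25) = (-20 + 4*11)*(-138 - 25) = (-20 + 44)*(-163) = 24*(-163) = -3912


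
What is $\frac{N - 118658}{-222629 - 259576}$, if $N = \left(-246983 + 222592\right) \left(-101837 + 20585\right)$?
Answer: $- \frac{116570522}{28365} \approx -4109.7$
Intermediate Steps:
$N = 1981817532$ ($N = \left(-24391\right) \left(-81252\right) = 1981817532$)
$\frac{N - 118658}{-222629 - 259576} = \frac{1981817532 - 118658}{-222629 - 259576} = \frac{1981698874}{-482205} = 1981698874 \left(- \frac{1}{482205}\right) = - \frac{116570522}{28365}$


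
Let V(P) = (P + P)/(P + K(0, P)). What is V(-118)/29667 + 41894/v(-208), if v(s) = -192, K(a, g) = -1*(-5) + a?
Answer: -23407364227/107275872 ≈ -218.20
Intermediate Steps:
K(a, g) = 5 + a
V(P) = 2*P/(5 + P) (V(P) = (P + P)/(P + (5 + 0)) = (2*P)/(P + 5) = (2*P)/(5 + P) = 2*P/(5 + P))
V(-118)/29667 + 41894/v(-208) = (2*(-118)/(5 - 118))/29667 + 41894/(-192) = (2*(-118)/(-113))*(1/29667) + 41894*(-1/192) = (2*(-118)*(-1/113))*(1/29667) - 20947/96 = (236/113)*(1/29667) - 20947/96 = 236/3352371 - 20947/96 = -23407364227/107275872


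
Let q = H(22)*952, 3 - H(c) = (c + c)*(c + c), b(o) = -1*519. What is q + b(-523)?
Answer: -1840735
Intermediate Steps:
b(o) = -519
H(c) = 3 - 4*c**2 (H(c) = 3 - (c + c)*(c + c) = 3 - 2*c*2*c = 3 - 4*c**2)
q = -1840216 (q = (3 - 4*22**2)*952 = (3 - 4*484)*952 = (3 - 1936)*952 = -1933*952 = -1840216)
q + b(-523) = -1840216 - 519 = -1840735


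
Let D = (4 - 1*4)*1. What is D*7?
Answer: 0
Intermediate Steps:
D = 0 (D = (4 - 4)*1 = 0*1 = 0)
D*7 = 0*7 = 0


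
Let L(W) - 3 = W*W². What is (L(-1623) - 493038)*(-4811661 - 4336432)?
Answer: 39114358548145386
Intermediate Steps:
L(W) = 3 + W³ (L(W) = 3 + W*W² = 3 + W³)
(L(-1623) - 493038)*(-4811661 - 4336432) = ((3 + (-1623)³) - 493038)*(-4811661 - 4336432) = ((3 - 4275191367) - 493038)*(-9148093) = (-4275191364 - 493038)*(-9148093) = -4275684402*(-9148093) = 39114358548145386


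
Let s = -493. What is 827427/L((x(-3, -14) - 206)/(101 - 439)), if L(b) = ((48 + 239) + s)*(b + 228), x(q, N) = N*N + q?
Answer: -10756551/610687 ≈ -17.614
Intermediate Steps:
x(q, N) = q + N² (x(q, N) = N² + q = q + N²)
L(b) = -46968 - 206*b (L(b) = ((48 + 239) - 493)*(b + 228) = (287 - 493)*(228 + b) = -206*(228 + b) = -46968 - 206*b)
827427/L((x(-3, -14) - 206)/(101 - 439)) = 827427/(-46968 - 206*((-3 + (-14)²) - 206)/(101 - 439)) = 827427/(-46968 - 206*((-3 + 196) - 206)/(-338)) = 827427/(-46968 - 206*(193 - 206)*(-1)/338) = 827427/(-46968 - (-2678)*(-1)/338) = 827427/(-46968 - 206*1/26) = 827427/(-46968 - 103/13) = 827427/(-610687/13) = 827427*(-13/610687) = -10756551/610687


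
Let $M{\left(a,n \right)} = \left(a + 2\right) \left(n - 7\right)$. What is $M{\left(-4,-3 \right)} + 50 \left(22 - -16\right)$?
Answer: $1920$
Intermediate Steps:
$M{\left(a,n \right)} = \left(-7 + n\right) \left(2 + a\right)$ ($M{\left(a,n \right)} = \left(2 + a\right) \left(-7 + n\right) = \left(-7 + n\right) \left(2 + a\right)$)
$M{\left(-4,-3 \right)} + 50 \left(22 - -16\right) = \left(-14 - -28 + 2 \left(-3\right) - -12\right) + 50 \left(22 - -16\right) = \left(-14 + 28 - 6 + 12\right) + 50 \left(22 + 16\right) = 20 + 50 \cdot 38 = 20 + 1900 = 1920$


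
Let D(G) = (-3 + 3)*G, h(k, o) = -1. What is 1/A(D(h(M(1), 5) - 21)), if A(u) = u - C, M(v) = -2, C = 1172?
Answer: -1/1172 ≈ -0.00085324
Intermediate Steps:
D(G) = 0 (D(G) = 0*G = 0)
A(u) = -1172 + u (A(u) = u - 1*1172 = u - 1172 = -1172 + u)
1/A(D(h(M(1), 5) - 21)) = 1/(-1172 + 0) = 1/(-1172) = -1/1172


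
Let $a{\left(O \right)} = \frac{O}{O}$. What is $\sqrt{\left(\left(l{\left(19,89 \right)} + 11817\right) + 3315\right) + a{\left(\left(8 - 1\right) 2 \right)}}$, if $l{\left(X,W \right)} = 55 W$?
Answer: $2 \sqrt{5007} \approx 141.52$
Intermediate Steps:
$a{\left(O \right)} = 1$
$\sqrt{\left(\left(l{\left(19,89 \right)} + 11817\right) + 3315\right) + a{\left(\left(8 - 1\right) 2 \right)}} = \sqrt{\left(\left(55 \cdot 89 + 11817\right) + 3315\right) + 1} = \sqrt{\left(\left(4895 + 11817\right) + 3315\right) + 1} = \sqrt{\left(16712 + 3315\right) + 1} = \sqrt{20027 + 1} = \sqrt{20028} = 2 \sqrt{5007}$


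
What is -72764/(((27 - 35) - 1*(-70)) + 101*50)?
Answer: -18191/1278 ≈ -14.234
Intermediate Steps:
-72764/(((27 - 35) - 1*(-70)) + 101*50) = -72764/((-8 + 70) + 5050) = -72764/(62 + 5050) = -72764/5112 = -72764*1/5112 = -18191/1278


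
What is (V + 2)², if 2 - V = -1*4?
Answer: 64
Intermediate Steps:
V = 6 (V = 2 - (-1)*4 = 2 - 1*(-4) = 2 + 4 = 6)
(V + 2)² = (6 + 2)² = 8² = 64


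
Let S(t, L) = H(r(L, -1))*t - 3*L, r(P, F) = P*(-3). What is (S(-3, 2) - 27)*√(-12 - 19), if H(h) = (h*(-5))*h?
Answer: 507*I*√31 ≈ 2822.9*I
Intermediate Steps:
r(P, F) = -3*P
H(h) = -5*h² (H(h) = (-5*h)*h = -5*h²)
S(t, L) = -3*L - 45*t*L² (S(t, L) = (-5*9*L²)*t - 3*L = (-45*L²)*t - 3*L = -45*t*L² - 3*L = -3*L - 45*t*L²)
(S(-3, 2) - 27)*√(-12 - 19) = (3*2*(-1 - 15*2*(-3)) - 27)*√(-12 - 19) = (3*2*(-1 + 90) - 27)*√(-31) = (3*2*89 - 27)*(I*√31) = (534 - 27)*(I*√31) = 507*(I*√31) = 507*I*√31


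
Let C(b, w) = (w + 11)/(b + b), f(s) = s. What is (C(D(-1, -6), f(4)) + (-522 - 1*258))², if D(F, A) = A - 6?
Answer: 39000025/64 ≈ 6.0938e+5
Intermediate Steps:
D(F, A) = -6 + A
C(b, w) = (11 + w)/(2*b) (C(b, w) = (11 + w)/((2*b)) = (11 + w)*(1/(2*b)) = (11 + w)/(2*b))
(C(D(-1, -6), f(4)) + (-522 - 1*258))² = ((11 + 4)/(2*(-6 - 6)) + (-522 - 1*258))² = ((½)*15/(-12) + (-522 - 258))² = ((½)*(-1/12)*15 - 780)² = (-5/8 - 780)² = (-6245/8)² = 39000025/64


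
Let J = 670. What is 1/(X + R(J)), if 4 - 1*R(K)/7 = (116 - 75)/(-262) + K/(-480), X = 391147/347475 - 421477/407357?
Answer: 296681199013200/11557890930396059 ≈ 0.025669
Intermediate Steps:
X = 12883747904/141546373575 (X = 391147*(1/347475) - 421477*1/407357 = 391147/347475 - 421477/407357 = 12883747904/141546373575 ≈ 0.091021)
R(K) = 7623/262 + 7*K/480 (R(K) = 28 - 7*((116 - 75)/(-262) + K/(-480)) = 28 - 7*(41*(-1/262) + K*(-1/480)) = 28 - 7*(-41/262 - K/480) = 28 + (287/262 + 7*K/480) = 7623/262 + 7*K/480)
1/(X + R(J)) = 1/(12883747904/141546373575 + (7623/262 + (7/480)*670)) = 1/(12883747904/141546373575 + (7623/262 + 469/48)) = 1/(12883747904/141546373575 + 244391/6288) = 1/(11557890930396059/296681199013200) = 296681199013200/11557890930396059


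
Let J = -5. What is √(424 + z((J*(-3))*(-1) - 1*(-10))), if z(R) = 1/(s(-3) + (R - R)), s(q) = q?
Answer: √3813/3 ≈ 20.583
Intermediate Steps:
z(R) = -⅓ (z(R) = 1/(-3 + (R - R)) = 1/(-3 + 0) = 1/(-3) = -⅓)
√(424 + z((J*(-3))*(-1) - 1*(-10))) = √(424 - ⅓) = √(1271/3) = √3813/3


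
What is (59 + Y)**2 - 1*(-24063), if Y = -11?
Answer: 26367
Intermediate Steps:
(59 + Y)**2 - 1*(-24063) = (59 - 11)**2 - 1*(-24063) = 48**2 + 24063 = 2304 + 24063 = 26367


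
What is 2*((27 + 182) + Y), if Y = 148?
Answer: 714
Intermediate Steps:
2*((27 + 182) + Y) = 2*((27 + 182) + 148) = 2*(209 + 148) = 2*357 = 714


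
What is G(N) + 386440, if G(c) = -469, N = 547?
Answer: 385971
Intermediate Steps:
G(N) + 386440 = -469 + 386440 = 385971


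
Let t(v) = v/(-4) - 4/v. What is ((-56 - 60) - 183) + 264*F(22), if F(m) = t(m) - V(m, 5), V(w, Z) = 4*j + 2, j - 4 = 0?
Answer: -6551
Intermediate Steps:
j = 4 (j = 4 + 0 = 4)
t(v) = -4/v - v/4 (t(v) = v*(-¼) - 4/v = -v/4 - 4/v = -4/v - v/4)
V(w, Z) = 18 (V(w, Z) = 4*4 + 2 = 16 + 2 = 18)
F(m) = -18 - 4/m - m/4 (F(m) = (-4/m - m/4) - 1*18 = (-4/m - m/4) - 18 = -18 - 4/m - m/4)
((-56 - 60) - 183) + 264*F(22) = ((-56 - 60) - 183) + 264*(-18 - 4/22 - ¼*22) = (-116 - 183) + 264*(-18 - 4*1/22 - 11/2) = -299 + 264*(-18 - 2/11 - 11/2) = -299 + 264*(-521/22) = -299 - 6252 = -6551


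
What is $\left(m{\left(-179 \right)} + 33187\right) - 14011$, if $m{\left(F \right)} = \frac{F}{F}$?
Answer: $19177$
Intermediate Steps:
$m{\left(F \right)} = 1$
$\left(m{\left(-179 \right)} + 33187\right) - 14011 = \left(1 + 33187\right) - 14011 = 33188 - 14011 = 19177$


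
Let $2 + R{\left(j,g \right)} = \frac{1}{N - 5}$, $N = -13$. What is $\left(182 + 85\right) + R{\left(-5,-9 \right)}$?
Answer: $\frac{4769}{18} \approx 264.94$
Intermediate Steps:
$R{\left(j,g \right)} = - \frac{37}{18}$ ($R{\left(j,g \right)} = -2 + \frac{1}{-13 - 5} = -2 + \frac{1}{-18} = -2 - \frac{1}{18} = - \frac{37}{18}$)
$\left(182 + 85\right) + R{\left(-5,-9 \right)} = \left(182 + 85\right) - \frac{37}{18} = 267 - \frac{37}{18} = \frac{4769}{18}$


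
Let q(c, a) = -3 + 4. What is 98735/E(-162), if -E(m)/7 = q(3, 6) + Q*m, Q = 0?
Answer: -14105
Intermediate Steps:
q(c, a) = 1
E(m) = -7 (E(m) = -7*(1 + 0*m) = -7*(1 + 0) = -7*1 = -7)
98735/E(-162) = 98735/(-7) = 98735*(-⅐) = -14105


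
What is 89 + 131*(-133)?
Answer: -17334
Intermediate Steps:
89 + 131*(-133) = 89 - 17423 = -17334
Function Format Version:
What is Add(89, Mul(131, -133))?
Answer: -17334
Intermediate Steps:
Add(89, Mul(131, -133)) = Add(89, -17423) = -17334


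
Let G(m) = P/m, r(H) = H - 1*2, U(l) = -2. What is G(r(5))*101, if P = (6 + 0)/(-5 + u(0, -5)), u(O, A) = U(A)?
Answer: -202/7 ≈ -28.857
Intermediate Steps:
r(H) = -2 + H (r(H) = H - 2 = -2 + H)
u(O, A) = -2
P = -6/7 (P = (6 + 0)/(-5 - 2) = 6/(-7) = -1/7*6 = -6/7 ≈ -0.85714)
G(m) = -6/(7*m)
G(r(5))*101 = -6/(7*(-2 + 5))*101 = -6/7/3*101 = -6/7*1/3*101 = -2/7*101 = -202/7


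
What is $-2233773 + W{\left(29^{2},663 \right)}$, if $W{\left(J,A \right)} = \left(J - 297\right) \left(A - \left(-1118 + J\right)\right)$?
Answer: $-1722413$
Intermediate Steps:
$W{\left(J,A \right)} = \left(-297 + J\right) \left(1118 + A - J\right)$
$-2233773 + W{\left(29^{2},663 \right)} = -2233773 - \left(528957 - 1747598 + \left(29^{2}\right)^{2}\right) = -2233773 - -511360 = -2233773 + 511360 = -1722413$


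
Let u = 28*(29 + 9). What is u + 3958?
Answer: 5022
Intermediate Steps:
u = 1064 (u = 28*38 = 1064)
u + 3958 = 1064 + 3958 = 5022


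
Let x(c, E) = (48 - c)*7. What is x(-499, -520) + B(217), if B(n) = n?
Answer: 4046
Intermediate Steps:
x(c, E) = 336 - 7*c
x(-499, -520) + B(217) = (336 - 7*(-499)) + 217 = (336 + 3493) + 217 = 3829 + 217 = 4046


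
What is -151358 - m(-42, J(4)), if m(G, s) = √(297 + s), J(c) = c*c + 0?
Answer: -151358 - √313 ≈ -1.5138e+5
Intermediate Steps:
J(c) = c² (J(c) = c² + 0 = c²)
-151358 - m(-42, J(4)) = -151358 - √(297 + 4²) = -151358 - √(297 + 16) = -151358 - √313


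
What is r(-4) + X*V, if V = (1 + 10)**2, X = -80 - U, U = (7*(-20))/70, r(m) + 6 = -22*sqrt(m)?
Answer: -9444 - 44*I ≈ -9444.0 - 44.0*I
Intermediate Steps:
r(m) = -6 - 22*sqrt(m)
U = -2 (U = -140*1/70 = -2)
X = -78 (X = -80 - 1*(-2) = -80 + 2 = -78)
V = 121 (V = 11**2 = 121)
r(-4) + X*V = (-6 - 44*I) - 78*121 = (-6 - 44*I) - 9438 = -9444 - 44*I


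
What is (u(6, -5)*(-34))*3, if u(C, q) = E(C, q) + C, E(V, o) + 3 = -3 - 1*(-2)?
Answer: -204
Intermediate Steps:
E(V, o) = -4 (E(V, o) = -3 + (-3 - 1*(-2)) = -3 + (-3 + 2) = -3 - 1 = -4)
u(C, q) = -4 + C
(u(6, -5)*(-34))*3 = ((-4 + 6)*(-34))*3 = (2*(-34))*3 = -68*3 = -204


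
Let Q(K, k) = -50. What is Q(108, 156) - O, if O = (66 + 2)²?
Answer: -4674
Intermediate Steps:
O = 4624 (O = 68² = 4624)
Q(108, 156) - O = -50 - 1*4624 = -50 - 4624 = -4674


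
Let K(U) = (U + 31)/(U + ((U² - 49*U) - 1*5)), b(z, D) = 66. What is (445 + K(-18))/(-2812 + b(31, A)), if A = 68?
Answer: -20248/124943 ≈ -0.16206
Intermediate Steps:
K(U) = (31 + U)/(-5 + U² - 48*U) (K(U) = (31 + U)/(U + ((U² - 49*U) - 5)) = (31 + U)/(U + (-5 + U² - 49*U)) = (31 + U)/(-5 + U² - 48*U))
(445 + K(-18))/(-2812 + b(31, A)) = (445 + (31 - 18)/(-5 + (-18)² - 48*(-18)))/(-2812 + 66) = (445 + 13/(-5 + 324 + 864))/(-2746) = (445 + 13/1183)*(-1/2746) = (445 + (1/1183)*13)*(-1/2746) = (445 + 1/91)*(-1/2746) = (40496/91)*(-1/2746) = -20248/124943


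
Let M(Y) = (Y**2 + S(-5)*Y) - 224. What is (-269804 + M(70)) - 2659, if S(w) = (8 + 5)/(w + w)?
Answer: -267878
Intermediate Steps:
S(w) = 13/(2*w) (S(w) = 13/((2*w)) = 13*(1/(2*w)) = 13/(2*w))
M(Y) = -224 + Y**2 - 13*Y/10 (M(Y) = (Y**2 + ((13/2)/(-5))*Y) - 224 = (Y**2 + ((13/2)*(-1/5))*Y) - 224 = (Y**2 - 13*Y/10) - 224 = -224 + Y**2 - 13*Y/10)
(-269804 + M(70)) - 2659 = (-269804 + (-224 + 70**2 - 13/10*70)) - 2659 = (-269804 + (-224 + 4900 - 91)) - 2659 = (-269804 + 4585) - 2659 = -265219 - 2659 = -267878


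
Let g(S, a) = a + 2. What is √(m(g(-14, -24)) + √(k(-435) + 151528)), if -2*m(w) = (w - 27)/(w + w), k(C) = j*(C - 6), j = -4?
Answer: √(-1078 + 3872*√38323)/44 ≈ 19.773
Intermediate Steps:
g(S, a) = 2 + a
k(C) = 24 - 4*C (k(C) = -4*(C - 6) = -4*(-6 + C) = 24 - 4*C)
m(w) = -(-27 + w)/(4*w) (m(w) = -(w - 27)/(2*(w + w)) = -(-27 + w)/(2*(2*w)) = -(-27 + w)*1/(2*w)/2 = -(-27 + w)/(4*w))
√(m(g(-14, -24)) + √(k(-435) + 151528)) = √((27 - (2 - 24))/(4*(2 - 24)) + √((24 - 4*(-435)) + 151528)) = √((¼)*(27 - 1*(-22))/(-22) + √((24 + 1740) + 151528)) = √((¼)*(-1/22)*(27 + 22) + √(1764 + 151528)) = √((¼)*(-1/22)*49 + √153292) = √(-49/88 + 2*√38323)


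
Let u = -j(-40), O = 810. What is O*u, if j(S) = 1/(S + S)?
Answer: 81/8 ≈ 10.125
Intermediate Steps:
j(S) = 1/(2*S)
u = 1/80 (u = -1/(2*(-40)) = -(-1)/(2*40) = -1*(-1/80) = 1/80 ≈ 0.012500)
O*u = 810*(1/80) = 81/8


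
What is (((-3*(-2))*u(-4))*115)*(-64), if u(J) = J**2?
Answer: -706560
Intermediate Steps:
(((-3*(-2))*u(-4))*115)*(-64) = ((-3*(-2)*(-4)**2)*115)*(-64) = ((6*16)*115)*(-64) = (96*115)*(-64) = 11040*(-64) = -706560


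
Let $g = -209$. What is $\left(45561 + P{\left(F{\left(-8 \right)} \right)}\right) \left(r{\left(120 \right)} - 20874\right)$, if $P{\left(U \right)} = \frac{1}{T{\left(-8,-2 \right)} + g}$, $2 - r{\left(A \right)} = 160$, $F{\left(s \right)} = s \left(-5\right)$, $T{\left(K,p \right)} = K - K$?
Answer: $- \frac{18206538176}{19} \approx -9.5824 \cdot 10^{8}$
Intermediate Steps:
$T{\left(K,p \right)} = 0$
$F{\left(s \right)} = - 5 s$
$r{\left(A \right)} = -158$ ($r{\left(A \right)} = 2 - 160 = -158$)
$P{\left(U \right)} = - \frac{1}{209}$ ($P{\left(U \right)} = \frac{1}{0 - 209} = \frac{1}{-209} = - \frac{1}{209}$)
$\left(45561 + P{\left(F{\left(-8 \right)} \right)}\right) \left(r{\left(120 \right)} - 20874\right) = \left(45561 - \frac{1}{209}\right) \left(-158 - 20874\right) = \frac{9522248}{209} \left(-21032\right) = - \frac{18206538176}{19}$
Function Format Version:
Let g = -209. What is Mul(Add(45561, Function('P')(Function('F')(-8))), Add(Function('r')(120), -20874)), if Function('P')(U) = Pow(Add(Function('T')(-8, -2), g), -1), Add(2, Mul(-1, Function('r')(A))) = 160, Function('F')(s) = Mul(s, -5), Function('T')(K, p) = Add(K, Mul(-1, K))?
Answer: Rational(-18206538176, 19) ≈ -9.5824e+8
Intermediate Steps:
Function('T')(K, p) = 0
Function('F')(s) = Mul(-5, s)
Function('r')(A) = -158 (Function('r')(A) = Add(2, Mul(-1, 160)) = Add(2, -160) = -158)
Function('P')(U) = Rational(-1, 209) (Function('P')(U) = Pow(Add(0, -209), -1) = Pow(-209, -1) = Rational(-1, 209))
Mul(Add(45561, Function('P')(Function('F')(-8))), Add(Function('r')(120), -20874)) = Mul(Add(45561, Rational(-1, 209)), Add(-158, -20874)) = Mul(Rational(9522248, 209), -21032) = Rational(-18206538176, 19)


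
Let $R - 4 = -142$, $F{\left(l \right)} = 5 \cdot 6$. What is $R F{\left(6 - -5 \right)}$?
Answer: $-4140$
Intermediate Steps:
$F{\left(l \right)} = 30$
$R = -138$ ($R = 4 - 142 = -138$)
$R F{\left(6 - -5 \right)} = \left(-138\right) 30 = -4140$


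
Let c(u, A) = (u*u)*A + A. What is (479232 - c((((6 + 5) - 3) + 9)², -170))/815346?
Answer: 7338986/407673 ≈ 18.002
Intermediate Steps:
c(u, A) = A + A*u² (c(u, A) = u²*A + A = A*u² + A = A + A*u²)
(479232 - c((((6 + 5) - 3) + 9)², -170))/815346 = (479232 - (-170)*(1 + ((((6 + 5) - 3) + 9)²)²))/815346 = (479232 - (-170)*(1 + (((11 - 3) + 9)²)²))*(1/815346) = (479232 - (-170)*(1 + ((8 + 9)²)²))*(1/815346) = (479232 - (-170)*(1 + (17²)²))*(1/815346) = (479232 - (-170)*(1 + 289²))*(1/815346) = (479232 - (-170)*(1 + 83521))*(1/815346) = (479232 - (-170)*83522)*(1/815346) = (479232 - 1*(-14198740))*(1/815346) = (479232 + 14198740)*(1/815346) = 14677972*(1/815346) = 7338986/407673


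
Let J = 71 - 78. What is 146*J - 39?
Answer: -1061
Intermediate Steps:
J = -7
146*J - 39 = 146*(-7) - 39 = -1022 - 39 = -1061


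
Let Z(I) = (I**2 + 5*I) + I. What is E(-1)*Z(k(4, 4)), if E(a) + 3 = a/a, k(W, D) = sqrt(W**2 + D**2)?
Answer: -64 - 48*sqrt(2) ≈ -131.88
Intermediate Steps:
k(W, D) = sqrt(D**2 + W**2)
E(a) = -2 (E(a) = -3 + a/a = -3 + 1 = -2)
Z(I) = I**2 + 6*I
E(-1)*Z(k(4, 4)) = -2*sqrt(4**2 + 4**2)*(6 + sqrt(4**2 + 4**2)) = -2*sqrt(16 + 16)*(6 + sqrt(16 + 16)) = -2*sqrt(32)*(6 + sqrt(32)) = -2*4*sqrt(2)*(6 + 4*sqrt(2)) = -8*sqrt(2)*(6 + 4*sqrt(2))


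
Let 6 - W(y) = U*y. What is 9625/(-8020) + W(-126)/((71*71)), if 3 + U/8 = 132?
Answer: 198877027/8085764 ≈ 24.596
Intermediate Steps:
U = 1032 (U = -24 + 8*132 = -24 + 1056 = 1032)
W(y) = 6 - 1032*y
9625/(-8020) + W(-126)/((71*71)) = 9625/(-8020) + (6 - 1032*(-126))/((71*71)) = 9625*(-1/8020) + (6 + 130032)/5041 = -1925/1604 + 130038*(1/5041) = -1925/1604 + 130038/5041 = 198877027/8085764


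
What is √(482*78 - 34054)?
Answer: √3542 ≈ 59.515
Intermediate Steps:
√(482*78 - 34054) = √(37596 - 34054) = √3542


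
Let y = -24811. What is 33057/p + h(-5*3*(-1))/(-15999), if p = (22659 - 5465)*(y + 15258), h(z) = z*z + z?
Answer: -13316635541/875968085906 ≈ -0.015202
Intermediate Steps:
h(z) = z + z**2 (h(z) = z**2 + z = z + z**2)
p = -164254282 (p = (22659 - 5465)*(-24811 + 15258) = 17194*(-9553) = -164254282)
33057/p + h(-5*3*(-1))/(-15999) = 33057/(-164254282) + ((-5*3*(-1))*(1 - 5*3*(-1)))/(-15999) = 33057*(-1/164254282) + ((-15*(-1))*(1 - 15*(-1)))*(-1/15999) = -33057/164254282 + (15*(1 + 15))*(-1/15999) = -33057/164254282 + (15*16)*(-1/15999) = -33057/164254282 + 240*(-1/15999) = -33057/164254282 - 80/5333 = -13316635541/875968085906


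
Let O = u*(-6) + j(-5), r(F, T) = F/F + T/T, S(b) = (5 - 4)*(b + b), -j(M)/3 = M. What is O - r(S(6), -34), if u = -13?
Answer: 91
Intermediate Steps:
j(M) = -3*M
S(b) = 2*b (S(b) = 1*(2*b) = 2*b)
r(F, T) = 2 (r(F, T) = 1 + 1 = 2)
O = 93 (O = -13*(-6) - 3*(-5) = 78 + 15 = 93)
O - r(S(6), -34) = 93 - 1*2 = 93 - 2 = 91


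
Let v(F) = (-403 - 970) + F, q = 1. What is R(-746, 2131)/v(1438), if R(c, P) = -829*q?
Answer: -829/65 ≈ -12.754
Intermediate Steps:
R(c, P) = -829 (R(c, P) = -829*1 = -829)
v(F) = -1373 + F
R(-746, 2131)/v(1438) = -829/(-1373 + 1438) = -829/65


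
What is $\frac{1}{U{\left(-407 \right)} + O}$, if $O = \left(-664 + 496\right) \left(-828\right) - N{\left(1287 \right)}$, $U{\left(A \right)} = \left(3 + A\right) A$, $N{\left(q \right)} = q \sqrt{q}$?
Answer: $\frac{303532}{89999928121} + \frac{3861 \sqrt{143}}{89999928121} \approx 3.8856 \cdot 10^{-6}$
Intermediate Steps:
$N{\left(q \right)} = q^{\frac{3}{2}}$
$U{\left(A \right)} = A \left(3 + A\right)$
$O = 139104 - 3861 \sqrt{143}$ ($O = \left(-664 + 496\right) \left(-828\right) - 1287^{\frac{3}{2}} = \left(-168\right) \left(-828\right) - 3861 \sqrt{143} = 139104 - 3861 \sqrt{143} \approx 92933.0$)
$\frac{1}{U{\left(-407 \right)} + O} = \frac{1}{- 407 \left(3 - 407\right) + \left(139104 - 3861 \sqrt{143}\right)} = \frac{1}{\left(-407\right) \left(-404\right) + \left(139104 - 3861 \sqrt{143}\right)} = \frac{1}{164428 + \left(139104 - 3861 \sqrt{143}\right)} = \frac{1}{303532 - 3861 \sqrt{143}}$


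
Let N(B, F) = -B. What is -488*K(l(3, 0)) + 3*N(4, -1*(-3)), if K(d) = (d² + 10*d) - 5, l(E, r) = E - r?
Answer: -16604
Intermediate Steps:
K(d) = -5 + d² + 10*d
-488*K(l(3, 0)) + 3*N(4, -1*(-3)) = -488*(-5 + (3 - 1*0)² + 10*(3 - 1*0)) + 3*(-1*4) = -488*(-5 + (3 + 0)² + 10*(3 + 0)) + 3*(-4) = -488*(-5 + 3² + 10*3) - 12 = -488*(-5 + 9 + 30) - 12 = -488*34 - 12 = -16592 - 12 = -16604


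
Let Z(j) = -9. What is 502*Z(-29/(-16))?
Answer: -4518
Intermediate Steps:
502*Z(-29/(-16)) = 502*(-9) = -4518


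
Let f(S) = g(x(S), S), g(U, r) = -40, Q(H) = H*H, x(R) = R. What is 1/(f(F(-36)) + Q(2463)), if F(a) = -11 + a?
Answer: 1/6066329 ≈ 1.6484e-7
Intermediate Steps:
Q(H) = H**2
f(S) = -40
1/(f(F(-36)) + Q(2463)) = 1/(-40 + 2463**2) = 1/(-40 + 6066369) = 1/6066329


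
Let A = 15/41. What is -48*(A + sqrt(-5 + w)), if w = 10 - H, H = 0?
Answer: -720/41 - 48*sqrt(5) ≈ -124.89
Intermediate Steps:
A = 15/41 (A = 15*(1/41) = 15/41 ≈ 0.36585)
w = 10 (w = 10 - 1*0 = 10 + 0 = 10)
-48*(A + sqrt(-5 + w)) = -48*(15/41 + sqrt(-5 + 10)) = -48*(15/41 + sqrt(5)) = -720/41 - 48*sqrt(5)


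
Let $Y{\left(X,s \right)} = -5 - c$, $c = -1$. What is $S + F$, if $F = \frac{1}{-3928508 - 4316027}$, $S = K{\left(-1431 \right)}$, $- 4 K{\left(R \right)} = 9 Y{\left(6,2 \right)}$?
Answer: $\frac{74200814}{8244535} \approx 9.0$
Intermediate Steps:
$Y{\left(X,s \right)} = -4$ ($Y{\left(X,s \right)} = -5 - -1 = -5 + 1 = -4$)
$K{\left(R \right)} = 9$ ($K{\left(R \right)} = - \frac{9 \left(-4\right)}{4} = \left(- \frac{1}{4}\right) \left(-36\right) = 9$)
$S = 9$
$F = - \frac{1}{8244535}$ ($F = \frac{1}{-8244535} = - \frac{1}{8244535} \approx -1.2129 \cdot 10^{-7}$)
$S + F = 9 - \frac{1}{8244535} = \frac{74200814}{8244535}$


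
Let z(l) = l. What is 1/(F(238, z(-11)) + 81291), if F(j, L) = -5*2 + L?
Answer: 1/81270 ≈ 1.2305e-5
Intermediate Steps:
F(j, L) = -10 + L
1/(F(238, z(-11)) + 81291) = 1/((-10 - 11) + 81291) = 1/(-21 + 81291) = 1/81270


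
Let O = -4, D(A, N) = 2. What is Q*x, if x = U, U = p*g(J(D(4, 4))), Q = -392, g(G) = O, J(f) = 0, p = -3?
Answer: -4704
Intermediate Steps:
g(G) = -4
U = 12 (U = -3*(-4) = 12)
x = 12
Q*x = -392*12 = -4704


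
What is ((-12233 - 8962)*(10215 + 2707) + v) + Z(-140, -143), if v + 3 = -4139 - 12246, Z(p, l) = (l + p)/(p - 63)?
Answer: -55601329851/203 ≈ -2.7390e+8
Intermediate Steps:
Z(p, l) = (l + p)/(-63 + p)
v = -16388 (v = -3 + (-4139 - 12246) = -3 - 16385 = -16388)
((-12233 - 8962)*(10215 + 2707) + v) + Z(-140, -143) = ((-12233 - 8962)*(10215 + 2707) - 16388) + (-143 - 140)/(-63 - 140) = (-21195*12922 - 16388) - 283/(-203) = (-273881790 - 16388) - 1/203*(-283) = -273898178 + 283/203 = -55601329851/203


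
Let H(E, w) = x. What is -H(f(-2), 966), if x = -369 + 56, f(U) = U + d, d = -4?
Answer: 313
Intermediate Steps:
f(U) = -4 + U (f(U) = U - 4 = -4 + U)
x = -313
H(E, w) = -313
-H(f(-2), 966) = -1*(-313) = 313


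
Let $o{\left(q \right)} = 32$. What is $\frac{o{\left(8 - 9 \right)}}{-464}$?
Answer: $- \frac{2}{29} \approx -0.068966$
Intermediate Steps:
$\frac{o{\left(8 - 9 \right)}}{-464} = \frac{32}{-464} = 32 \left(- \frac{1}{464}\right) = - \frac{2}{29}$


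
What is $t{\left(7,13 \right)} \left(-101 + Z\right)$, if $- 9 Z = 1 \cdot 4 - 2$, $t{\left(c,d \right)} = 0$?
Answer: $0$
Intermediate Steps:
$Z = - \frac{2}{9}$ ($Z = - \frac{1 \cdot 4 - 2}{9} = - \frac{4 - 2}{9} = \left(- \frac{1}{9}\right) 2 = - \frac{2}{9} \approx -0.22222$)
$t{\left(7,13 \right)} \left(-101 + Z\right) = 0 \left(-101 - \frac{2}{9}\right) = 0 \left(- \frac{911}{9}\right) = 0$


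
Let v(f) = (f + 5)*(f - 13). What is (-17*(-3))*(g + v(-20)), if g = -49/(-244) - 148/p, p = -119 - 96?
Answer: 1326731697/52460 ≈ 25290.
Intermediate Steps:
p = -215
g = 46647/52460 (g = -49/(-244) - 148/(-215) = -49*(-1/244) - 148*(-1/215) = 49/244 + 148/215 = 46647/52460 ≈ 0.88919)
v(f) = (-13 + f)*(5 + f) (v(f) = (5 + f)*(-13 + f) = (-13 + f)*(5 + f))
(-17*(-3))*(g + v(-20)) = (-17*(-3))*(46647/52460 + (-65 + (-20)² - 8*(-20))) = 51*(46647/52460 + (-65 + 400 + 160)) = 51*(46647/52460 + 495) = 51*(26014347/52460) = 1326731697/52460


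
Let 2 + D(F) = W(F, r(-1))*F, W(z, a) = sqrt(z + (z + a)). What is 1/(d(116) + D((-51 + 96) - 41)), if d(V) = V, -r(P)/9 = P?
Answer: 57/6362 - sqrt(17)/3181 ≈ 0.0076633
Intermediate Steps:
r(P) = -9*P
W(z, a) = sqrt(a + 2*z) (W(z, a) = sqrt(z + (a + z)) = sqrt(a + 2*z))
D(F) = -2 + F*sqrt(9 + 2*F) (D(F) = -2 + sqrt(-9*(-1) + 2*F)*F = -2 + sqrt(9 + 2*F)*F = -2 + F*sqrt(9 + 2*F))
1/(d(116) + D((-51 + 96) - 41)) = 1/(116 + (-2 + ((-51 + 96) - 41)*sqrt(9 + 2*((-51 + 96) - 41)))) = 1/(116 + (-2 + (45 - 41)*sqrt(9 + 2*(45 - 41)))) = 1/(116 + (-2 + 4*sqrt(9 + 2*4))) = 1/(116 + (-2 + 4*sqrt(9 + 8))) = 1/(116 + (-2 + 4*sqrt(17))) = 1/(114 + 4*sqrt(17))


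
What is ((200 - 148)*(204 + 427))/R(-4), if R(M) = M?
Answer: -8203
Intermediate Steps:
((200 - 148)*(204 + 427))/R(-4) = ((200 - 148)*(204 + 427))/(-4) = (52*631)*(-¼) = 32812*(-¼) = -8203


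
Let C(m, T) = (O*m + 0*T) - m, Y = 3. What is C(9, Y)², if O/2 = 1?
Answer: 81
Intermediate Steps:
O = 2 (O = 2*1 = 2)
C(m, T) = m (C(m, T) = (2*m + 0*T) - m = (2*m + 0) - m = 2*m - m = m)
C(9, Y)² = 9² = 81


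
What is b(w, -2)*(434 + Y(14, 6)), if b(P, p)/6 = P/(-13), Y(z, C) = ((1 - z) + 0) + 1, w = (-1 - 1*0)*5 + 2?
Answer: 7596/13 ≈ 584.31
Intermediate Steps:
w = -3 (w = (-1 + 0)*5 + 2 = -1*5 + 2 = -5 + 2 = -3)
Y(z, C) = 2 - z (Y(z, C) = (1 - z) + 1 = 2 - z)
b(P, p) = -6*P/13 (b(P, p) = 6*(P/(-13)) = 6*(P*(-1/13)) = 6*(-P/13) = -6*P/13)
b(w, -2)*(434 + Y(14, 6)) = (-6/13*(-3))*(434 + (2 - 1*14)) = 18*(434 + (2 - 14))/13 = 18*(434 - 12)/13 = (18/13)*422 = 7596/13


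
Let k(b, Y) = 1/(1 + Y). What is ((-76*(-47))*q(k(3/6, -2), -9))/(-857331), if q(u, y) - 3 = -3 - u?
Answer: -3572/857331 ≈ -0.0041664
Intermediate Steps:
q(u, y) = -u (q(u, y) = 3 + (-3 - u) = -u)
((-76*(-47))*q(k(3/6, -2), -9))/(-857331) = ((-76*(-47))*(-1/(1 - 2)))/(-857331) = (3572*(-1/(-1)))*(-1/857331) = (3572*(-1*(-1)))*(-1/857331) = (3572*1)*(-1/857331) = 3572*(-1/857331) = -3572/857331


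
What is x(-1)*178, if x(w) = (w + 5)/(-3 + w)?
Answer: -178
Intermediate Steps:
x(w) = (5 + w)/(-3 + w)
x(-1)*178 = ((5 - 1)/(-3 - 1))*178 = (4/(-4))*178 = -¼*4*178 = -1*178 = -178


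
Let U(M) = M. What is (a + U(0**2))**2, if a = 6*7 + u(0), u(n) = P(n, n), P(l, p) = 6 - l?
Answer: 2304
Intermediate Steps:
u(n) = 6 - n
a = 48 (a = 6*7 + (6 - 1*0) = 42 + (6 + 0) = 42 + 6 = 48)
(a + U(0**2))**2 = (48 + 0**2)**2 = (48 + 0)**2 = 48**2 = 2304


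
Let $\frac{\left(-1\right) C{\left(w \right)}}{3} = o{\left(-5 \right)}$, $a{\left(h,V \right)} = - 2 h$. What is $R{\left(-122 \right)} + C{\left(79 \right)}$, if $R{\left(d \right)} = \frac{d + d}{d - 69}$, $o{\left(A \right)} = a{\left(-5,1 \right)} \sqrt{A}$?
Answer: $\frac{244}{191} - 30 i \sqrt{5} \approx 1.2775 - 67.082 i$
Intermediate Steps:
$o{\left(A \right)} = 10 \sqrt{A}$ ($o{\left(A \right)} = \left(-2\right) \left(-5\right) \sqrt{A} = 10 \sqrt{A}$)
$R{\left(d \right)} = \frac{2 d}{-69 + d}$
$C{\left(w \right)} = - 30 i \sqrt{5}$ ($C{\left(w \right)} = - 3 \cdot 10 \sqrt{-5} = - 3 \cdot 10 i \sqrt{5} = - 30 i \sqrt{5}$)
$R{\left(-122 \right)} + C{\left(79 \right)} = 2 \left(-122\right) \frac{1}{-69 - 122} - 30 i \sqrt{5} = 2 \left(-122\right) \frac{1}{-191} - 30 i \sqrt{5} = 2 \left(-122\right) \left(- \frac{1}{191}\right) - 30 i \sqrt{5} = \frac{244}{191} - 30 i \sqrt{5}$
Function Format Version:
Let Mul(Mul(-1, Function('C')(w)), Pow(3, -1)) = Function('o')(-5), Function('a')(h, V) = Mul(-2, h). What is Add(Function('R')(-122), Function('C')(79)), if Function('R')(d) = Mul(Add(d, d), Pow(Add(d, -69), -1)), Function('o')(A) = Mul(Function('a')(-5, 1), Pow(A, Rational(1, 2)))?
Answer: Add(Rational(244, 191), Mul(-30, I, Pow(5, Rational(1, 2)))) ≈ Add(1.2775, Mul(-67.082, I))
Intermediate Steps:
Function('o')(A) = Mul(10, Pow(A, Rational(1, 2))) (Function('o')(A) = Mul(Mul(-2, -5), Pow(A, Rational(1, 2))) = Mul(10, Pow(A, Rational(1, 2))))
Function('R')(d) = Mul(2, d, Pow(Add(-69, d), -1)) (Function('R')(d) = Mul(Mul(2, d), Pow(Add(-69, d), -1)) = Mul(2, d, Pow(Add(-69, d), -1)))
Function('C')(w) = Mul(-30, I, Pow(5, Rational(1, 2))) (Function('C')(w) = Mul(-3, Mul(10, Pow(-5, Rational(1, 2)))) = Mul(-3, Mul(10, Mul(I, Pow(5, Rational(1, 2))))) = Mul(-3, Mul(10, I, Pow(5, Rational(1, 2)))) = Mul(-30, I, Pow(5, Rational(1, 2))))
Add(Function('R')(-122), Function('C')(79)) = Add(Mul(2, -122, Pow(Add(-69, -122), -1)), Mul(-30, I, Pow(5, Rational(1, 2)))) = Add(Mul(2, -122, Pow(-191, -1)), Mul(-30, I, Pow(5, Rational(1, 2)))) = Add(Mul(2, -122, Rational(-1, 191)), Mul(-30, I, Pow(5, Rational(1, 2)))) = Add(Rational(244, 191), Mul(-30, I, Pow(5, Rational(1, 2))))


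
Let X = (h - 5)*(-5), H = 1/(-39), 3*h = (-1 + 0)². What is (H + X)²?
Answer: 91809/169 ≈ 543.25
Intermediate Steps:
h = ⅓ (h = (-1 + 0)²/3 = (⅓)*(-1)² = (⅓)*1 = ⅓ ≈ 0.33333)
H = -1/39 ≈ -0.025641
X = 70/3 (X = (⅓ - 5)*(-5) = -14/3*(-5) = 70/3 ≈ 23.333)
(H + X)² = (-1/39 + 70/3)² = (303/13)² = 91809/169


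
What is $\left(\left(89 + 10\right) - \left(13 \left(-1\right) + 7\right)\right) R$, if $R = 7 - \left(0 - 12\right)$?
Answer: $1995$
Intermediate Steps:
$R = 19$ ($R = 7 - \left(0 - 12\right) = 7 - -12 = 7 + 12 = 19$)
$\left(\left(89 + 10\right) - \left(13 \left(-1\right) + 7\right)\right) R = \left(\left(89 + 10\right) - \left(13 \left(-1\right) + 7\right)\right) 19 = \left(99 - \left(-13 + 7\right)\right) 19 = \left(99 - -6\right) 19 = \left(99 + 6\right) 19 = 105 \cdot 19 = 1995$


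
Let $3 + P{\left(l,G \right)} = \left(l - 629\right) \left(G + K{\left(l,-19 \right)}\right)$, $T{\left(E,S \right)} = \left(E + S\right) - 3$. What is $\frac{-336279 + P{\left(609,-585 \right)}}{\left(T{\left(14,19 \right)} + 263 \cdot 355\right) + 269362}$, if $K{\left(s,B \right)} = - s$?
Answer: $- \frac{104134}{120919} \approx -0.86119$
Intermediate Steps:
$T{\left(E,S \right)} = -3 + E + S$
$P{\left(l,G \right)} = -3 + \left(-629 + l\right) \left(G - l\right)$ ($P{\left(l,G \right)} = -3 + \left(l - 629\right) \left(G - l\right) = -3 + \left(-629 + l\right) \left(G - l\right)$)
$\frac{-336279 + P{\left(609,-585 \right)}}{\left(T{\left(14,19 \right)} + 263 \cdot 355\right) + 269362} = \frac{-336279 - -23877}{\left(\left(-3 + 14 + 19\right) + 263 \cdot 355\right) + 269362} = \frac{-336279 - -23877}{\left(30 + 93365\right) + 269362} = \frac{-336279 - -23877}{93395 + 269362} = \frac{-336279 + 23877}{362757} = \left(-312402\right) \frac{1}{362757} = - \frac{104134}{120919}$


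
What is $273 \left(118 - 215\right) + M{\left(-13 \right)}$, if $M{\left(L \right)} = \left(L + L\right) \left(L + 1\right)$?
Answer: $-26169$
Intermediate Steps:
$M{\left(L \right)} = 2 L \left(1 + L\right)$
$273 \left(118 - 215\right) + M{\left(-13 \right)} = 273 \left(118 - 215\right) + 2 \left(-13\right) \left(1 - 13\right) = 273 \left(118 - 215\right) + 2 \left(-13\right) \left(-12\right) = 273 \left(-97\right) + 312 = -26481 + 312 = -26169$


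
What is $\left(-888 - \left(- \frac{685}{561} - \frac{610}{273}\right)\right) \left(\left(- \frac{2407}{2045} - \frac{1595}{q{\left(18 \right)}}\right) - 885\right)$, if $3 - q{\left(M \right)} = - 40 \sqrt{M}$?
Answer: $\frac{785220788734191707}{1001920034115} + \frac{261909921400 \sqrt{2}}{44539677} \approx 7.9203 \cdot 10^{5}$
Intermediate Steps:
$q{\left(M \right)} = 3 + 40 \sqrt{M}$ ($q{\left(M \right)} = 3 - - 40 \sqrt{M} = 3 + 40 \sqrt{M}$)
$\left(-888 - \left(- \frac{685}{561} - \frac{610}{273}\right)\right) \left(\left(- \frac{2407}{2045} - \frac{1595}{q{\left(18 \right)}}\right) - 885\right) = \left(-888 - \left(- \frac{685}{561} - \frac{610}{273}\right)\right) \left(\left(- \frac{2407}{2045} - \frac{1595}{3 + 40 \sqrt{18}}\right) - 885\right) = \left(-888 - - \frac{176405}{51051}\right) \left(\left(\left(-2407\right) \frac{1}{2045} - \frac{1595}{3 + 40 \cdot 3 \sqrt{2}}\right) - 885\right) = \left(-888 + \left(\frac{685}{561} + \frac{610}{273}\right)\right) \left(\left(- \frac{2407}{2045} - \frac{1595}{3 + 120 \sqrt{2}}\right) - 885\right) = \left(-888 + \frac{176405}{51051}\right) \left(- \frac{1812232}{2045} - \frac{1595}{3 + 120 \sqrt{2}}\right) = - \frac{45156883 \left(- \frac{1812232}{2045} - \frac{1595}{3 + 120 \sqrt{2}}\right)}{51051} = \frac{81834748392856}{104399295} + \frac{6547748035}{4641 \left(3 + 120 \sqrt{2}\right)}$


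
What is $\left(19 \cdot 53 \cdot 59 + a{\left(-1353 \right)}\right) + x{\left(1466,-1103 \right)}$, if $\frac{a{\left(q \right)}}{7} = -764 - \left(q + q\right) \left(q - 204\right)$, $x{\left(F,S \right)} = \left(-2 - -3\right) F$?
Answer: $-29437163$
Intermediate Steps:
$x{\left(F,S \right)} = F$ ($x{\left(F,S \right)} = \left(-2 + 3\right) F = 1 F = F$)
$a{\left(q \right)} = -5348 - 14 q \left(-204 + q\right)$ ($a{\left(q \right)} = 7 \left(-764 - \left(q + q\right) \left(q - 204\right)\right) = 7 \left(-764 - 2 q \left(-204 + q\right)\right) = -5348 - 14 q \left(-204 + q\right)$)
$\left(19 \cdot 53 \cdot 59 + a{\left(-1353 \right)}\right) + x{\left(1466,-1103 \right)} = \left(19 \cdot 53 \cdot 59 - \left(3869516 + 25628526\right)\right) + 1466 = \left(1007 \cdot 59 - 29498042\right) + 1466 = \left(59413 - 29498042\right) + 1466 = -29438629 + 1466 = -29437163$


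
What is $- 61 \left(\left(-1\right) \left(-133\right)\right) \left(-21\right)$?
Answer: $170373$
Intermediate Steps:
$- 61 \left(\left(-1\right) \left(-133\right)\right) \left(-21\right) = \left(-61\right) 133 \left(-21\right) = \left(-8113\right) \left(-21\right) = 170373$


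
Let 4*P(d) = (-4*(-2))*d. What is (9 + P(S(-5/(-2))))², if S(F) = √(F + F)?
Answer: 101 + 36*√5 ≈ 181.50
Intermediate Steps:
S(F) = √2*√F (S(F) = √(2*F) = √2*√F)
P(d) = 2*d (P(d) = ((-4*(-2))*d)/4 = (8*d)/4 = 2*d)
(9 + P(S(-5/(-2))))² = (9 + 2*(√2*√(-5/(-2))))² = (9 + 2*(√2*√(-5*(-½))))² = (9 + 2*(√2*√(5/2)))² = (9 + 2*(√2*(√10/2)))² = (9 + 2*√5)²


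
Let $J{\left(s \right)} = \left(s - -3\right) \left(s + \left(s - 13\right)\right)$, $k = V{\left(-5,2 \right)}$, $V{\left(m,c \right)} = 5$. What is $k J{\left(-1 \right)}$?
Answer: $-150$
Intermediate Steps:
$k = 5$
$J{\left(s \right)} = \left(-13 + 2 s\right) \left(3 + s\right)$ ($J{\left(s \right)} = \left(s + 3\right) \left(s + \left(s - 13\right)\right) = \left(3 + s\right) \left(s + \left(-13 + s\right)\right) = \left(3 + s\right) \left(-13 + 2 s\right) = \left(-13 + 2 s\right) \left(3 + s\right)$)
$k J{\left(-1 \right)} = 5 \left(-39 - -7 + 2 \left(-1\right)^{2}\right) = 5 \left(-39 + 7 + 2 \cdot 1\right) = 5 \left(-39 + 7 + 2\right) = 5 \left(-30\right) = -150$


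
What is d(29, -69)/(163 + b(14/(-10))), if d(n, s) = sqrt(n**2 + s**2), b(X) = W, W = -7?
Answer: sqrt(5602)/156 ≈ 0.47979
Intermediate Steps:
b(X) = -7
d(29, -69)/(163 + b(14/(-10))) = sqrt(29**2 + (-69)**2)/(163 - 7) = sqrt(841 + 4761)/156 = sqrt(5602)*(1/156) = sqrt(5602)/156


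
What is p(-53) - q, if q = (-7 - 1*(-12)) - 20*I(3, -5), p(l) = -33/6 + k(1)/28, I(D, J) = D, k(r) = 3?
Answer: 1389/28 ≈ 49.607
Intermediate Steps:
p(l) = -151/28 (p(l) = -33/6 + 3/28 = -33*⅙ + 3*(1/28) = -11/2 + 3/28 = -151/28)
q = -55 (q = (-7 - 1*(-12)) - 20*3 = (-7 + 12) - 60 = 5 - 60 = -55)
p(-53) - q = -151/28 - 1*(-55) = -151/28 + 55 = 1389/28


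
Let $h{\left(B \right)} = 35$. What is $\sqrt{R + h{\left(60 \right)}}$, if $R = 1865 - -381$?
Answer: $\sqrt{2281} \approx 47.76$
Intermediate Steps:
$R = 2246$ ($R = 1865 + 381 = 2246$)
$\sqrt{R + h{\left(60 \right)}} = \sqrt{2246 + 35} = \sqrt{2281}$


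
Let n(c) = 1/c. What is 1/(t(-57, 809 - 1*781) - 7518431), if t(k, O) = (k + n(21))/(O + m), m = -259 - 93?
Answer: -1701/12788850832 ≈ -1.3301e-7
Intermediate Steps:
m = -352
t(k, O) = (1/21 + k)/(-352 + O) (t(k, O) = (k + 1/21)/(O - 352) = (k + 1/21)/(-352 + O) = (1/21 + k)/(-352 + O))
1/(t(-57, 809 - 1*781) - 7518431) = 1/((1/21 - 57)/(-352 + (809 - 1*781)) - 7518431) = 1/(-1196/21/(-352 + (809 - 781)) - 7518431) = 1/(-1196/21/(-352 + 28) - 7518431) = 1/(-1196/21/(-324) - 7518431) = 1/(-1/324*(-1196/21) - 7518431) = 1/(299/1701 - 7518431) = 1/(-12788850832/1701) = -1701/12788850832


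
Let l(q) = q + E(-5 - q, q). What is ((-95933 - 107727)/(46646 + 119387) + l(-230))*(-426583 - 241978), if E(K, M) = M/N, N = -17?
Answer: 410806438993260/2822561 ≈ 1.4554e+8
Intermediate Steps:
E(K, M) = -M/17 (E(K, M) = M/(-17) = M*(-1/17) = -M/17)
l(q) = 16*q/17 (l(q) = q - q/17 = 16*q/17)
((-95933 - 107727)/(46646 + 119387) + l(-230))*(-426583 - 241978) = ((-95933 - 107727)/(46646 + 119387) + (16/17)*(-230))*(-426583 - 241978) = (-203660/166033 - 3680/17)*(-668561) = -614463660/2822561*(-668561) = 410806438993260/2822561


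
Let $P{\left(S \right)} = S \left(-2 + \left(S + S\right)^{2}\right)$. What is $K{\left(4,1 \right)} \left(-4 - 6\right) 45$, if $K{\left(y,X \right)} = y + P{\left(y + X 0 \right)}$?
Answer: $-113400$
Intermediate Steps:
$P{\left(S \right)} = S \left(-2 + 4 S^{2}\right)$ ($P{\left(S \right)} = S \left(-2 + \left(2 S\right)^{2}\right) = S \left(-2 + 4 S^{2}\right)$)
$K{\left(y,X \right)} = - y + 4 y^{3}$ ($K{\left(y,X \right)} = y + \left(- 2 \left(y + X 0\right) + 4 \left(y + X 0\right)^{3}\right) = y + \left(- 2 \left(y + 0\right) + 4 \left(y + 0\right)^{3}\right) = y + \left(- 2 y + 4 y^{3}\right) = - y + 4 y^{3}$)
$K{\left(4,1 \right)} \left(-4 - 6\right) 45 = \left(\left(-1\right) 4 + 4 \cdot 4^{3}\right) \left(-4 - 6\right) 45 = \left(-4 + 4 \cdot 64\right) \left(-4 - 6\right) 45 = \left(-4 + 256\right) \left(-10\right) 45 = 252 \left(-10\right) 45 = \left(-2520\right) 45 = -113400$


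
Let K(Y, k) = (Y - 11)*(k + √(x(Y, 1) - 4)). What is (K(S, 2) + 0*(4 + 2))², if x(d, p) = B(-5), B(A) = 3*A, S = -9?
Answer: -6000 + 1600*I*√19 ≈ -6000.0 + 6974.2*I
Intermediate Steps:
x(d, p) = -15 (x(d, p) = 3*(-5) = -15)
K(Y, k) = (-11 + Y)*(k + I*√19) (K(Y, k) = (Y - 11)*(k + √(-15 - 4)) = (-11 + Y)*(k + √(-19)) = (-11 + Y)*(k + I*√19))
(K(S, 2) + 0*(4 + 2))² = ((-11*2 - 9*2 - 11*I*√19 + I*(-9)*√19) + 0*(4 + 2))² = ((-22 - 18 - 11*I*√19 - 9*I*√19) + 0*6)² = ((-40 - 20*I*√19) + 0)² = (-40 - 20*I*√19)²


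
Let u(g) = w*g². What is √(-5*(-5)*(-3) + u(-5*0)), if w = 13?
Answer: 5*I*√3 ≈ 8.6602*I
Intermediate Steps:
u(g) = 13*g²
√(-5*(-5)*(-3) + u(-5*0)) = √(-5*(-5)*(-3) + 13*(-5*0)²) = √(25*(-3) + 13*0²) = √(-75 + 13*0) = √(-75 + 0) = √(-75) = 5*I*√3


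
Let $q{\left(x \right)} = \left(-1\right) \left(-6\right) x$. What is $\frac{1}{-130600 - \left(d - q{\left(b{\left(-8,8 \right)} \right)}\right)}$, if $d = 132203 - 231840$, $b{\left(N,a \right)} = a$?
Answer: $- \frac{1}{30915} \approx -3.2347 \cdot 10^{-5}$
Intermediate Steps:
$q{\left(x \right)} = 6 x$
$d = -99637$ ($d = 132203 - 231840 = -99637$)
$\frac{1}{-130600 - \left(d - q{\left(b{\left(-8,8 \right)} \right)}\right)} = \frac{1}{-130600 + \left(6 \cdot 8 - -99637\right)} = \frac{1}{-130600 + \left(48 + 99637\right)} = \frac{1}{-130600 + 99685} = \frac{1}{-30915} = - \frac{1}{30915}$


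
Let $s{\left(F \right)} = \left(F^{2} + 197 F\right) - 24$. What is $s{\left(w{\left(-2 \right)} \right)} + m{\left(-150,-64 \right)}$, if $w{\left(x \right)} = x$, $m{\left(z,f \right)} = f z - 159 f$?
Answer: $19362$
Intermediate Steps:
$m{\left(z,f \right)} = - 159 f + f z$
$s{\left(F \right)} = -24 + F^{2} + 197 F$
$s{\left(w{\left(-2 \right)} \right)} + m{\left(-150,-64 \right)} = \left(-24 + \left(-2\right)^{2} + 197 \left(-2\right)\right) - 64 \left(-159 - 150\right) = \left(-24 + 4 - 394\right) - -19776 = -414 + 19776 = 19362$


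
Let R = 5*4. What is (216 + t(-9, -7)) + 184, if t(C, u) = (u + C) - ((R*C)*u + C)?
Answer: -867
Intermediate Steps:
R = 20
t(C, u) = u - 20*C*u (t(C, u) = (u + C) - ((20*C)*u + C) = (C + u) - (20*C*u + C) = (C + u) - (C + 20*C*u) = (C + u) + (-C - 20*C*u) = u - 20*C*u)
(216 + t(-9, -7)) + 184 = (216 - 7*(1 - 20*(-9))) + 184 = (216 - 7*(1 + 180)) + 184 = (216 - 7*181) + 184 = (216 - 1267) + 184 = -1051 + 184 = -867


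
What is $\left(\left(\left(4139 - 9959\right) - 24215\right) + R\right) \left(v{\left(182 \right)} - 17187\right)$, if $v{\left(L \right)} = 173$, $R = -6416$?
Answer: $620177314$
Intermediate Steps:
$\left(\left(\left(4139 - 9959\right) - 24215\right) + R\right) \left(v{\left(182 \right)} - 17187\right) = \left(\left(\left(4139 - 9959\right) - 24215\right) - 6416\right) \left(173 - 17187\right) = \left(\left(-5820 - 24215\right) - 6416\right) \left(-17014\right) = \left(-30035 - 6416\right) \left(-17014\right) = \left(-36451\right) \left(-17014\right) = 620177314$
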